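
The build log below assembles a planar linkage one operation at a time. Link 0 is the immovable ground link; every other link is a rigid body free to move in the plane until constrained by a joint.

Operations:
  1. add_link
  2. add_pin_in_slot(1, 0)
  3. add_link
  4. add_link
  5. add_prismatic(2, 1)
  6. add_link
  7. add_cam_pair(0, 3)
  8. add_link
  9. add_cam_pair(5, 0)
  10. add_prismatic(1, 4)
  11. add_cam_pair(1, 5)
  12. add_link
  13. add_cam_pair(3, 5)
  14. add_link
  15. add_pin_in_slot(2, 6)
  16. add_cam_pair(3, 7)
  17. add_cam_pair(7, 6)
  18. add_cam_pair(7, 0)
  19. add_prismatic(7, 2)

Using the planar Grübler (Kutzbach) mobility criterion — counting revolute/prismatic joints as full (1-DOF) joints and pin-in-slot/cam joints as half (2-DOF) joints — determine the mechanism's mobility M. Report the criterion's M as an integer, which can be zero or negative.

M = 6

L=1 J1=0 J2=0
add link → L=2 J1=0 J2=0
PS@1,0 dof=2 J2 → L=2 J1=0 J2=1
add link → L=3 J1=0 J2=1
add link → L=4 J1=0 J2=1
P@2,1 dof=1 J1 → L=4 J1=1 J2=1
add link → L=5 J1=1 J2=1
C@0,3 dof=2 J2 → L=5 J1=1 J2=2
add link → L=6 J1=1 J2=2
C@5,0 dof=2 J2 → L=6 J1=1 J2=3
P@1,4 dof=1 J1 → L=6 J1=2 J2=3
C@1,5 dof=2 J2 → L=6 J1=2 J2=4
add link → L=7 J1=2 J2=4
C@3,5 dof=2 J2 → L=7 J1=2 J2=5
add link → L=8 J1=2 J2=5
PS@2,6 dof=2 J2 → L=8 J1=2 J2=6
C@3,7 dof=2 J2 → L=8 J1=2 J2=7
C@7,6 dof=2 J2 → L=8 J1=2 J2=8
C@7,0 dof=2 J2 → L=8 J1=2 J2=9
P@7,2 dof=1 J1 → L=8 J1=3 J2=9
M=3(L−1)−2J1−J2=3·7−2·3−9=6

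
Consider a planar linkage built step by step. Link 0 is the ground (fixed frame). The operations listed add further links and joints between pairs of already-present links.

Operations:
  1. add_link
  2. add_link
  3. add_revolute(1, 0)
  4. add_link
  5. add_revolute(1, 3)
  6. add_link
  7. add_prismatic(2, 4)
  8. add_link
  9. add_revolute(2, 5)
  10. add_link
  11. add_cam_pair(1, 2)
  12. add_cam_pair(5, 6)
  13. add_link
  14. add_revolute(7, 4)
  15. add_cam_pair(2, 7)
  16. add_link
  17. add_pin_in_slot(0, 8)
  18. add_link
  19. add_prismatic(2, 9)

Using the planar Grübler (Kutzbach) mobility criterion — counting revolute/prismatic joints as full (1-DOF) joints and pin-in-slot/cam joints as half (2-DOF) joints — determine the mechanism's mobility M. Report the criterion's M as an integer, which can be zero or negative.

M = 11

(L,J1,J2)=(1,0,0); link0 fixed
link1: (2,0,0)
link2: (3,0,0)
R 1-0 [J1]: (3,1,0)
link3: (4,1,0)
R 1-3 [J1]: (4,2,0)
link4: (5,2,0)
P 2-4 [J1]: (5,3,0)
link5: (6,3,0)
R 2-5 [J1]: (6,4,0)
link6: (7,4,0)
C 1-2 [J2]: (7,4,1)
C 5-6 [J2]: (7,4,2)
link7: (8,4,2)
R 7-4 [J1]: (8,5,2)
C 2-7 [J2]: (8,5,3)
link8: (9,5,3)
PS 0-8 [J2]: (9,5,4)
link9: (10,5,4)
P 2-9 [J1]: (10,6,4)
Grübler: 3·9 − 2·6 − 4 = 11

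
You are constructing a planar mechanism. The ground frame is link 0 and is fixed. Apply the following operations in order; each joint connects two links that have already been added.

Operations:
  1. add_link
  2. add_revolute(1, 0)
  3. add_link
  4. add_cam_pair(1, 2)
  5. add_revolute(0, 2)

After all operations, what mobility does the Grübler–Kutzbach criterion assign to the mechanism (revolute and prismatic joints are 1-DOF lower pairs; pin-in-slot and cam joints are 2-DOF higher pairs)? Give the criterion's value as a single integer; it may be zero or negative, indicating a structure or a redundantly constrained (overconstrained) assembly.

ground; <1,0,0>
#1 <2,0,0>
R:1↔0 J1 <2,1,0>
#2 <3,1,0>
C:1↔2 J2 <3,1,1>
R:0↔2 J1 <3,2,1>
3×2 − 2×2 − 1×1 = 1

M = 1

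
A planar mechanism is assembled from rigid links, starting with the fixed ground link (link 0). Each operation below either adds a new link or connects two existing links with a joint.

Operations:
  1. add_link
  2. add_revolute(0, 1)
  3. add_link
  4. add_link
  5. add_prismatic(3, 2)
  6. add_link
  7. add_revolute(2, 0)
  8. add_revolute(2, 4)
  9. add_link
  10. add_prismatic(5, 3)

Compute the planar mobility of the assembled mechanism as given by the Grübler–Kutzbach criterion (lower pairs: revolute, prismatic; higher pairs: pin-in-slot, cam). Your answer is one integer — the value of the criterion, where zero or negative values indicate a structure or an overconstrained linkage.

M = 5

L=1 J1=0 J2=0
add link → L=2 J1=0 J2=0
R@0,1 dof=1 J1 → L=2 J1=1 J2=0
add link → L=3 J1=1 J2=0
add link → L=4 J1=1 J2=0
P@3,2 dof=1 J1 → L=4 J1=2 J2=0
add link → L=5 J1=2 J2=0
R@2,0 dof=1 J1 → L=5 J1=3 J2=0
R@2,4 dof=1 J1 → L=5 J1=4 J2=0
add link → L=6 J1=4 J2=0
P@5,3 dof=1 J1 → L=6 J1=5 J2=0
M=3(L−1)−2J1−J2=3·5−2·5−0=5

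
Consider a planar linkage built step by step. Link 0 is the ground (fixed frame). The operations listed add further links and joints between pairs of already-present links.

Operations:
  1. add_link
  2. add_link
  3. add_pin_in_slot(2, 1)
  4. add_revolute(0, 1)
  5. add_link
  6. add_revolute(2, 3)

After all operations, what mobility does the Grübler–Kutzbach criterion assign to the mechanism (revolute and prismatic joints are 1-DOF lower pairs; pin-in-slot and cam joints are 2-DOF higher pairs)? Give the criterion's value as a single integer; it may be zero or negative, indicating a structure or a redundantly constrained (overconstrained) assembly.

M = 4

ground; <1,0,0>
#1 <2,0,0>
#2 <3,0,0>
PS:2↔1 J2 <3,0,1>
R:0↔1 J1 <3,1,1>
#3 <4,1,1>
R:2↔3 J1 <4,2,1>
3×3 − 2×2 − 1×1 = 4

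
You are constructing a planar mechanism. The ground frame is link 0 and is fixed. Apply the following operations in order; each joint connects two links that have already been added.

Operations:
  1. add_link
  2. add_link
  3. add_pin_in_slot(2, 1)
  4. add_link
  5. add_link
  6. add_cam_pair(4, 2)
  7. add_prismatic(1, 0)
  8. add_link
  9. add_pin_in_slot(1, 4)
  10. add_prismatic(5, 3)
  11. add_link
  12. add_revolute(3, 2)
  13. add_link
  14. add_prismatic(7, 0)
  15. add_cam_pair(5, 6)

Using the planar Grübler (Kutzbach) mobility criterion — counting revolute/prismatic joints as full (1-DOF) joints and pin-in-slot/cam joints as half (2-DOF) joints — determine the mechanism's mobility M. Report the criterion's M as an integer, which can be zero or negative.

ground; <1,0,0>
#1 <2,0,0>
#2 <3,0,0>
PS:2↔1 J2 <3,0,1>
#3 <4,0,1>
#4 <5,0,1>
C:4↔2 J2 <5,0,2>
P:1↔0 J1 <5,1,2>
#5 <6,1,2>
PS:1↔4 J2 <6,1,3>
P:5↔3 J1 <6,2,3>
#6 <7,2,3>
R:3↔2 J1 <7,3,3>
#7 <8,3,3>
P:7↔0 J1 <8,4,3>
C:5↔6 J2 <8,4,4>
3×7 − 2×4 − 1×4 = 9

M = 9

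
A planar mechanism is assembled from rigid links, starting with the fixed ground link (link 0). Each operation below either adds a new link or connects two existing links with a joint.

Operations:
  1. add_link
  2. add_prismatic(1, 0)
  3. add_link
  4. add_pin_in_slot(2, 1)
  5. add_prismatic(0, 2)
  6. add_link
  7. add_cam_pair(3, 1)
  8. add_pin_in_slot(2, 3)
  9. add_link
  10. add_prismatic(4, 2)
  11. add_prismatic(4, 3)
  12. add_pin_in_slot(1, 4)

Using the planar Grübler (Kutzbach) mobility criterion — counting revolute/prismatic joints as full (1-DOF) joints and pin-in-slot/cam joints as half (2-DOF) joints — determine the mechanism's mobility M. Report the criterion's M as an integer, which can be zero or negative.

ground; <1,0,0>
#1 <2,0,0>
P:1↔0 J1 <2,1,0>
#2 <3,1,0>
PS:2↔1 J2 <3,1,1>
P:0↔2 J1 <3,2,1>
#3 <4,2,1>
C:3↔1 J2 <4,2,2>
PS:2↔3 J2 <4,2,3>
#4 <5,2,3>
P:4↔2 J1 <5,3,3>
P:4↔3 J1 <5,4,3>
PS:1↔4 J2 <5,4,4>
3×4 − 2×4 − 1×4 = 0

M = 0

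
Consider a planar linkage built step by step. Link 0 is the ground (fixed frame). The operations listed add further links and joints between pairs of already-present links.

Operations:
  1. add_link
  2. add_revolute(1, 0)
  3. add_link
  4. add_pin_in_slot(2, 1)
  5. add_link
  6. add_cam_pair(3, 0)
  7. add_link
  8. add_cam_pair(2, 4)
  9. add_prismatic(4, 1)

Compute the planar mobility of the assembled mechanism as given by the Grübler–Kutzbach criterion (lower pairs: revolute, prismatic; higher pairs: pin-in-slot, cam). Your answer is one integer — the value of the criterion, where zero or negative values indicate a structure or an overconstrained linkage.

M = 5

ground; <1,0,0>
#1 <2,0,0>
R:1↔0 J1 <2,1,0>
#2 <3,1,0>
PS:2↔1 J2 <3,1,1>
#3 <4,1,1>
C:3↔0 J2 <4,1,2>
#4 <5,1,2>
C:2↔4 J2 <5,1,3>
P:4↔1 J1 <5,2,3>
3×4 − 2×2 − 1×3 = 5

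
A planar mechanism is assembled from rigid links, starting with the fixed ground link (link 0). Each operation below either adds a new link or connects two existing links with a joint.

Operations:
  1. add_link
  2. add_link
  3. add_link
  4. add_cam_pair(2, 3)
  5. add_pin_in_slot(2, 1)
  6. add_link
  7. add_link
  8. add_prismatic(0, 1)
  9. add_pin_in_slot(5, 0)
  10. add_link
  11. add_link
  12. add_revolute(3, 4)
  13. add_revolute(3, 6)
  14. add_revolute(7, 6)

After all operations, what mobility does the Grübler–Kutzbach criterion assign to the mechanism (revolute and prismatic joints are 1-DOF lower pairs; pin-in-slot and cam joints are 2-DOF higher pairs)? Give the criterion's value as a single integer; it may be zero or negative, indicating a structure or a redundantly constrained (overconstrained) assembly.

(L,J1,J2)=(1,0,0); link0 fixed
link1: (2,0,0)
link2: (3,0,0)
link3: (4,0,0)
C 2-3 [J2]: (4,0,1)
PS 2-1 [J2]: (4,0,2)
link4: (5,0,2)
link5: (6,0,2)
P 0-1 [J1]: (6,1,2)
PS 5-0 [J2]: (6,1,3)
link6: (7,1,3)
link7: (8,1,3)
R 3-4 [J1]: (8,2,3)
R 3-6 [J1]: (8,3,3)
R 7-6 [J1]: (8,4,3)
Grübler: 3·7 − 2·4 − 3 = 10

M = 10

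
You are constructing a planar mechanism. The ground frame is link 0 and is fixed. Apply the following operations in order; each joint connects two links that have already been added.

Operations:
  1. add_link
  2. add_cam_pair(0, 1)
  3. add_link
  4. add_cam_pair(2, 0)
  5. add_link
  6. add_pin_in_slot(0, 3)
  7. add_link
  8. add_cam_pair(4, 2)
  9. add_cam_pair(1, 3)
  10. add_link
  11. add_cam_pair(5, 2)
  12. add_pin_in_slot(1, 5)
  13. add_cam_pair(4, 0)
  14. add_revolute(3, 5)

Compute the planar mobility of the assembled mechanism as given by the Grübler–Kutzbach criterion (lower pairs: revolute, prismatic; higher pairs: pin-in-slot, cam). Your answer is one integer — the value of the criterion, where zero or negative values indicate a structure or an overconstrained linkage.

ground; <1,0,0>
#1 <2,0,0>
C:0↔1 J2 <2,0,1>
#2 <3,0,1>
C:2↔0 J2 <3,0,2>
#3 <4,0,2>
PS:0↔3 J2 <4,0,3>
#4 <5,0,3>
C:4↔2 J2 <5,0,4>
C:1↔3 J2 <5,0,5>
#5 <6,0,5>
C:5↔2 J2 <6,0,6>
PS:1↔5 J2 <6,0,7>
C:4↔0 J2 <6,0,8>
R:3↔5 J1 <6,1,8>
3×5 − 2×1 − 1×8 = 5

M = 5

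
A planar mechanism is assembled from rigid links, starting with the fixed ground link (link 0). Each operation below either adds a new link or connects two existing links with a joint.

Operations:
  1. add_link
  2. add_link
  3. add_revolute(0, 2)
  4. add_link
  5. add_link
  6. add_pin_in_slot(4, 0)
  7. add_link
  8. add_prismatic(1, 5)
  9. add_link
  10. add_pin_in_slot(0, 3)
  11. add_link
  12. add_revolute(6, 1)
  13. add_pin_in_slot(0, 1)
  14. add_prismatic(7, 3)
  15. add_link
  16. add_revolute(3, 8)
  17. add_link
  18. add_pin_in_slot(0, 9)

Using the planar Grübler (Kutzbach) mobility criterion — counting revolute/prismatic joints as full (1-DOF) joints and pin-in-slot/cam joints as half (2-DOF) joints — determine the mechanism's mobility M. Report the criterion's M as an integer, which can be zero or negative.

M = 13

L=1 J1=0 J2=0
add link → L=2 J1=0 J2=0
add link → L=3 J1=0 J2=0
R@0,2 dof=1 J1 → L=3 J1=1 J2=0
add link → L=4 J1=1 J2=0
add link → L=5 J1=1 J2=0
PS@4,0 dof=2 J2 → L=5 J1=1 J2=1
add link → L=6 J1=1 J2=1
P@1,5 dof=1 J1 → L=6 J1=2 J2=1
add link → L=7 J1=2 J2=1
PS@0,3 dof=2 J2 → L=7 J1=2 J2=2
add link → L=8 J1=2 J2=2
R@6,1 dof=1 J1 → L=8 J1=3 J2=2
PS@0,1 dof=2 J2 → L=8 J1=3 J2=3
P@7,3 dof=1 J1 → L=8 J1=4 J2=3
add link → L=9 J1=4 J2=3
R@3,8 dof=1 J1 → L=9 J1=5 J2=3
add link → L=10 J1=5 J2=3
PS@0,9 dof=2 J2 → L=10 J1=5 J2=4
M=3(L−1)−2J1−J2=3·9−2·5−4=13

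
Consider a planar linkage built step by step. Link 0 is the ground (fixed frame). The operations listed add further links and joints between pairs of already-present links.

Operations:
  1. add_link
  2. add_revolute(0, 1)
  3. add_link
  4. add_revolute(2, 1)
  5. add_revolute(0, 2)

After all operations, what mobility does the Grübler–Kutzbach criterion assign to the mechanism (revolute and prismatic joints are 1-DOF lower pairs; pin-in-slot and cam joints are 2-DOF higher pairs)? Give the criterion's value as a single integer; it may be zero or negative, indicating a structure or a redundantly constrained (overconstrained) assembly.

L=1 J1=0 J2=0
add link → L=2 J1=0 J2=0
R@0,1 dof=1 J1 → L=2 J1=1 J2=0
add link → L=3 J1=1 J2=0
R@2,1 dof=1 J1 → L=3 J1=2 J2=0
R@0,2 dof=1 J1 → L=3 J1=3 J2=0
M=3(L−1)−2J1−J2=3·2−2·3−0=0

M = 0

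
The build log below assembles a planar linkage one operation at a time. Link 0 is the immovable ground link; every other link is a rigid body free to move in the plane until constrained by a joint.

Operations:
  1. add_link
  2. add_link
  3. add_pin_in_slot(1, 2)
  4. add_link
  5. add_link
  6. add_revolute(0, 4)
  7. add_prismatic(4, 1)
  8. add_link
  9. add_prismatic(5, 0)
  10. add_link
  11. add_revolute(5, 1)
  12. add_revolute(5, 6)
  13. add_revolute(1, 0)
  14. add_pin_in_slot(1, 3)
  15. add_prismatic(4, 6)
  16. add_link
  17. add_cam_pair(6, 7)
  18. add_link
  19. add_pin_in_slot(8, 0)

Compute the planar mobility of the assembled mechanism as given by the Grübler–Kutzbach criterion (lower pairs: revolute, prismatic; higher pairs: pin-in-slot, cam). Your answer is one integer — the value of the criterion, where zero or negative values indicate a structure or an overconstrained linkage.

M = 6

[1;0;0] (link 0 is ground)
L+ [2;0;0]
L+ [3;0;0]
PS(1,2)∈J2 [3;0;1]
L+ [4;0;1]
L+ [5;0;1]
R(0,4)∈J1 [5;1;1]
P(4,1)∈J1 [5;2;1]
L+ [6;2;1]
P(5,0)∈J1 [6;3;1]
L+ [7;3;1]
R(5,1)∈J1 [7;4;1]
R(5,6)∈J1 [7;5;1]
R(1,0)∈J1 [7;6;1]
PS(1,3)∈J2 [7;6;2]
P(4,6)∈J1 [7;7;2]
L+ [8;7;2]
C(6,7)∈J2 [8;7;3]
L+ [9;7;3]
PS(8,0)∈J2 [9;7;4]
mobility = 24 − 14 − 4 = 6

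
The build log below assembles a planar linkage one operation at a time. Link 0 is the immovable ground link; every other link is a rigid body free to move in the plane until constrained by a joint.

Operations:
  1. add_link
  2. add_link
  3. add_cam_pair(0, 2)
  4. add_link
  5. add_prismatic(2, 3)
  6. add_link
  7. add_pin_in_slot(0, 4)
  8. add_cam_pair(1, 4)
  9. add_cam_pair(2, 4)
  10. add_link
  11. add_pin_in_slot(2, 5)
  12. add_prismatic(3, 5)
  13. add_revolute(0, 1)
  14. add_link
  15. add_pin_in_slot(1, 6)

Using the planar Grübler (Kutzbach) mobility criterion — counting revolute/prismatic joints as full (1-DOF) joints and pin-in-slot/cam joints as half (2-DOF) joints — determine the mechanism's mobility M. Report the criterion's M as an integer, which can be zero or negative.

M = 6

link 0 = ground. State L|J1|J2 = 1|0|0
+link1  2|0|0
+link2  3|0|0
C(0,2) f=2→J2  3|0|1
+link3  4|0|1
P(2,3) f=1→J1  4|1|1
+link4  5|1|1
PS(0,4) f=2→J2  5|1|2
C(1,4) f=2→J2  5|1|3
C(2,4) f=2→J2  5|1|4
+link5  6|1|4
PS(2,5) f=2→J2  6|1|5
P(3,5) f=1→J1  6|2|5
R(0,1) f=1→J1  6|3|5
+link6  7|3|5
PS(1,6) f=2→J2  7|3|6
M = 3(7−1)−2·3−6 = 18−6−6 = 6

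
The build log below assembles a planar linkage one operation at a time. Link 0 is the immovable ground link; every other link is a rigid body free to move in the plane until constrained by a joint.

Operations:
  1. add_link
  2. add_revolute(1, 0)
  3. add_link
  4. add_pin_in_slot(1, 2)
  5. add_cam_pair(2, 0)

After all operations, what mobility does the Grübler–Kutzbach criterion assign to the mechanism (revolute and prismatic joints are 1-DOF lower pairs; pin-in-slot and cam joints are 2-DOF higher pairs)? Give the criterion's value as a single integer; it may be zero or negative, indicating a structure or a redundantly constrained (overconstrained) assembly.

ground; <1,0,0>
#1 <2,0,0>
R:1↔0 J1 <2,1,0>
#2 <3,1,0>
PS:1↔2 J2 <3,1,1>
C:2↔0 J2 <3,1,2>
3×2 − 2×1 − 1×2 = 2

M = 2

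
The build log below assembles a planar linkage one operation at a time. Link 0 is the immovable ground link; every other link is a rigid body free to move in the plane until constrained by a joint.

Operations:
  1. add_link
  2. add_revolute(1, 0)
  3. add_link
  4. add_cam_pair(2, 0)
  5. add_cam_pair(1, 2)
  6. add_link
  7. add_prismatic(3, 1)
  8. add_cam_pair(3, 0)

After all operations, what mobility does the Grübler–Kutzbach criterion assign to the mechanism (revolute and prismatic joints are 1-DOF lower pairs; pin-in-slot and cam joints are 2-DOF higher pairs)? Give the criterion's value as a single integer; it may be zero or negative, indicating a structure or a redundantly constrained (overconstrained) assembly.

M = 2

(L,J1,J2)=(1,0,0); link0 fixed
link1: (2,0,0)
R 1-0 [J1]: (2,1,0)
link2: (3,1,0)
C 2-0 [J2]: (3,1,1)
C 1-2 [J2]: (3,1,2)
link3: (4,1,2)
P 3-1 [J1]: (4,2,2)
C 3-0 [J2]: (4,2,3)
Grübler: 3·3 − 2·2 − 3 = 2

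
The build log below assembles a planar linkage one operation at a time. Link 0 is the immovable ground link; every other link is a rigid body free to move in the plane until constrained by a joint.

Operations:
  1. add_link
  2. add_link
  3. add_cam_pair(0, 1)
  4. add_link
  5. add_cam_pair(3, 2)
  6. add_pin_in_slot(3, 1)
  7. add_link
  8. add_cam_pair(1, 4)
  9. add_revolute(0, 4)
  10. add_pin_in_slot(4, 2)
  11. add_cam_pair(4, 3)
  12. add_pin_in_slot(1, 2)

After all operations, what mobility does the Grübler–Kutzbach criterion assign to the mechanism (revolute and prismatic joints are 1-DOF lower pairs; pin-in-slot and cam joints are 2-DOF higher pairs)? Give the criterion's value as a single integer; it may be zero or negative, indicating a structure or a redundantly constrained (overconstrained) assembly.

(L,J1,J2)=(1,0,0); link0 fixed
link1: (2,0,0)
link2: (3,0,0)
C 0-1 [J2]: (3,0,1)
link3: (4,0,1)
C 3-2 [J2]: (4,0,2)
PS 3-1 [J2]: (4,0,3)
link4: (5,0,3)
C 1-4 [J2]: (5,0,4)
R 0-4 [J1]: (5,1,4)
PS 4-2 [J2]: (5,1,5)
C 4-3 [J2]: (5,1,6)
PS 1-2 [J2]: (5,1,7)
Grübler: 3·4 − 2·1 − 7 = 3

M = 3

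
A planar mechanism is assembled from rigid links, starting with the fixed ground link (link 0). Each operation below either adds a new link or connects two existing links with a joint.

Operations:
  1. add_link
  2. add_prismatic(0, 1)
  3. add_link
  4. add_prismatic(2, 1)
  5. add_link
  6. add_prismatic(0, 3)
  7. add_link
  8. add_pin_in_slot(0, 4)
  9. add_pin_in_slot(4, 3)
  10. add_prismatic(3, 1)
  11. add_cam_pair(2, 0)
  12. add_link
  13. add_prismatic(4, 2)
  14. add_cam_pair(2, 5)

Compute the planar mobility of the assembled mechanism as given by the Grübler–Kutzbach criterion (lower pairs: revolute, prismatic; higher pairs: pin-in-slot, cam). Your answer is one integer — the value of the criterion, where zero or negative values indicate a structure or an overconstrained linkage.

(L,J1,J2)=(1,0,0); link0 fixed
link1: (2,0,0)
P 0-1 [J1]: (2,1,0)
link2: (3,1,0)
P 2-1 [J1]: (3,2,0)
link3: (4,2,0)
P 0-3 [J1]: (4,3,0)
link4: (5,3,0)
PS 0-4 [J2]: (5,3,1)
PS 4-3 [J2]: (5,3,2)
P 3-1 [J1]: (5,4,2)
C 2-0 [J2]: (5,4,3)
link5: (6,4,3)
P 4-2 [J1]: (6,5,3)
C 2-5 [J2]: (6,5,4)
Grübler: 3·5 − 2·5 − 4 = 1

M = 1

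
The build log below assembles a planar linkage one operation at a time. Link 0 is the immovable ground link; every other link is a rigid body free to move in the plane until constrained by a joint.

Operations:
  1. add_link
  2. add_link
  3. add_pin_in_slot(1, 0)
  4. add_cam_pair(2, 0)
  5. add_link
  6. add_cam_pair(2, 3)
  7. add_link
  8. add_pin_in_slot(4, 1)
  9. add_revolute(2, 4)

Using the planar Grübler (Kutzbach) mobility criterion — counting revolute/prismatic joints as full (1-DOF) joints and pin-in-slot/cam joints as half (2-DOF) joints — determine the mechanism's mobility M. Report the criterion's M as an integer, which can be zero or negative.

M = 6

[1;0;0] (link 0 is ground)
L+ [2;0;0]
L+ [3;0;0]
PS(1,0)∈J2 [3;0;1]
C(2,0)∈J2 [3;0;2]
L+ [4;0;2]
C(2,3)∈J2 [4;0;3]
L+ [5;0;3]
PS(4,1)∈J2 [5;0;4]
R(2,4)∈J1 [5;1;4]
mobility = 12 − 2 − 4 = 6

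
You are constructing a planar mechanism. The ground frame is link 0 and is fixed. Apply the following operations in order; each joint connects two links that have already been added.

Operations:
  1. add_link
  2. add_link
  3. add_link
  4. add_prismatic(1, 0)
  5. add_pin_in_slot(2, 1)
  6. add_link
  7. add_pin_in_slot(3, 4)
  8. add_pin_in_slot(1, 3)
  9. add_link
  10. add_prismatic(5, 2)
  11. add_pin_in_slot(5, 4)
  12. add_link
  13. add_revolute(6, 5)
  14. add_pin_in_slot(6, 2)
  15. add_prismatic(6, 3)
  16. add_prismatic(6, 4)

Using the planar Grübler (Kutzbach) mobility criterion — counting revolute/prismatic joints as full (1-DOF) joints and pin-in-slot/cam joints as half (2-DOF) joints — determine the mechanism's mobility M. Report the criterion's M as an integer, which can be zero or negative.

link 0 = ground. State L|J1|J2 = 1|0|0
+link1  2|0|0
+link2  3|0|0
+link3  4|0|0
P(1,0) f=1→J1  4|1|0
PS(2,1) f=2→J2  4|1|1
+link4  5|1|1
PS(3,4) f=2→J2  5|1|2
PS(1,3) f=2→J2  5|1|3
+link5  6|1|3
P(5,2) f=1→J1  6|2|3
PS(5,4) f=2→J2  6|2|4
+link6  7|2|4
R(6,5) f=1→J1  7|3|4
PS(6,2) f=2→J2  7|3|5
P(6,3) f=1→J1  7|4|5
P(6,4) f=1→J1  7|5|5
M = 3(7−1)−2·5−5 = 18−10−5 = 3

M = 3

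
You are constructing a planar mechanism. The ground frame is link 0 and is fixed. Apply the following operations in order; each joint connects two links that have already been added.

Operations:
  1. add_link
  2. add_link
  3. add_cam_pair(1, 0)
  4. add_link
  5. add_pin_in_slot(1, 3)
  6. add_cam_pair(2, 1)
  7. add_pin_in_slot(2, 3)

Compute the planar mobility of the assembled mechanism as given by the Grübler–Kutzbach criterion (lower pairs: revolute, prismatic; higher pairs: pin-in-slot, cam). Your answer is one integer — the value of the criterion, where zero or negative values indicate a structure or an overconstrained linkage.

ground; <1,0,0>
#1 <2,0,0>
#2 <3,0,0>
C:1↔0 J2 <3,0,1>
#3 <4,0,1>
PS:1↔3 J2 <4,0,2>
C:2↔1 J2 <4,0,3>
PS:2↔3 J2 <4,0,4>
3×3 − 2×0 − 1×4 = 5

M = 5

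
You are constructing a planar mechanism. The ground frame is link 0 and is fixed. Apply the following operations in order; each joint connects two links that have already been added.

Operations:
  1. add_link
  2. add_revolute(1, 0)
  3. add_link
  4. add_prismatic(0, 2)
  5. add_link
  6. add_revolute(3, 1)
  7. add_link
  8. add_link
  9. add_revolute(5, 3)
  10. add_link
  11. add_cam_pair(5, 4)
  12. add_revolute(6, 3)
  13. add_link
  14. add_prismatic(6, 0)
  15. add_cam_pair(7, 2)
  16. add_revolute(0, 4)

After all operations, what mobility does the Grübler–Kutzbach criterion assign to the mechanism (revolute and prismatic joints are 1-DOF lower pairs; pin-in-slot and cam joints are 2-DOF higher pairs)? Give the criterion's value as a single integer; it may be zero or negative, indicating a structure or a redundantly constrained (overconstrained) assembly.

M = 5

(L,J1,J2)=(1,0,0); link0 fixed
link1: (2,0,0)
R 1-0 [J1]: (2,1,0)
link2: (3,1,0)
P 0-2 [J1]: (3,2,0)
link3: (4,2,0)
R 3-1 [J1]: (4,3,0)
link4: (5,3,0)
link5: (6,3,0)
R 5-3 [J1]: (6,4,0)
link6: (7,4,0)
C 5-4 [J2]: (7,4,1)
R 6-3 [J1]: (7,5,1)
link7: (8,5,1)
P 6-0 [J1]: (8,6,1)
C 7-2 [J2]: (8,6,2)
R 0-4 [J1]: (8,7,2)
Grübler: 3·7 − 2·7 − 2 = 5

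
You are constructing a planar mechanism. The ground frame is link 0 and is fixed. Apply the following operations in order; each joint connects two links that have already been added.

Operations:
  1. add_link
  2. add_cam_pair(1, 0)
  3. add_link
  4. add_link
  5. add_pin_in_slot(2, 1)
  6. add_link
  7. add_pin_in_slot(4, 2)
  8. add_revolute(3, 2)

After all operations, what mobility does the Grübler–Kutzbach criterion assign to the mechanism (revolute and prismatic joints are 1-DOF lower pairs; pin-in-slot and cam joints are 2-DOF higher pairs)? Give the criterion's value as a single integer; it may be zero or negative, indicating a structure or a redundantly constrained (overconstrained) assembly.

[1;0;0] (link 0 is ground)
L+ [2;0;0]
C(1,0)∈J2 [2;0;1]
L+ [3;0;1]
L+ [4;0;1]
PS(2,1)∈J2 [4;0;2]
L+ [5;0;2]
PS(4,2)∈J2 [5;0;3]
R(3,2)∈J1 [5;1;3]
mobility = 12 − 2 − 3 = 7

M = 7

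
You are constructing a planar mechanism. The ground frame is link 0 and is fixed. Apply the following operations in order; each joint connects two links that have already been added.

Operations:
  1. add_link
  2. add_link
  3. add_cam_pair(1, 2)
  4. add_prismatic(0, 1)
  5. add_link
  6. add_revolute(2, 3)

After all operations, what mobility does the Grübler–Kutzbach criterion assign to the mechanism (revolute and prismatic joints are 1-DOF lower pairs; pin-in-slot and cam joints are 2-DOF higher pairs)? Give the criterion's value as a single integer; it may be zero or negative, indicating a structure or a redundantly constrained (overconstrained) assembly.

ground; <1,0,0>
#1 <2,0,0>
#2 <3,0,0>
C:1↔2 J2 <3,0,1>
P:0↔1 J1 <3,1,1>
#3 <4,1,1>
R:2↔3 J1 <4,2,1>
3×3 − 2×2 − 1×1 = 4

M = 4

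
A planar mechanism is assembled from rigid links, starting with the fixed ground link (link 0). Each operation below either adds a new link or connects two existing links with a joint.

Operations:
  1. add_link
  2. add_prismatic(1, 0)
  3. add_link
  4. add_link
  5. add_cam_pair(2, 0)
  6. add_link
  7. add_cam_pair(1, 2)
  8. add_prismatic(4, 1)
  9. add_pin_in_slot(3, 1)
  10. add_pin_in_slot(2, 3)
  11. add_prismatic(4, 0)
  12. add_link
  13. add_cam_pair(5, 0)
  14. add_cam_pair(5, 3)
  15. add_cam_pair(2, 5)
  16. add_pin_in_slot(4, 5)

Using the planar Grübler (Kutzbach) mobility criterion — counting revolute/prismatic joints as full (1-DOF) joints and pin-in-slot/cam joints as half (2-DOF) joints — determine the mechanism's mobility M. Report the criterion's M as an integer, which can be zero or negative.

M = 1

ground; <1,0,0>
#1 <2,0,0>
P:1↔0 J1 <2,1,0>
#2 <3,1,0>
#3 <4,1,0>
C:2↔0 J2 <4,1,1>
#4 <5,1,1>
C:1↔2 J2 <5,1,2>
P:4↔1 J1 <5,2,2>
PS:3↔1 J2 <5,2,3>
PS:2↔3 J2 <5,2,4>
P:4↔0 J1 <5,3,4>
#5 <6,3,4>
C:5↔0 J2 <6,3,5>
C:5↔3 J2 <6,3,6>
C:2↔5 J2 <6,3,7>
PS:4↔5 J2 <6,3,8>
3×5 − 2×3 − 1×8 = 1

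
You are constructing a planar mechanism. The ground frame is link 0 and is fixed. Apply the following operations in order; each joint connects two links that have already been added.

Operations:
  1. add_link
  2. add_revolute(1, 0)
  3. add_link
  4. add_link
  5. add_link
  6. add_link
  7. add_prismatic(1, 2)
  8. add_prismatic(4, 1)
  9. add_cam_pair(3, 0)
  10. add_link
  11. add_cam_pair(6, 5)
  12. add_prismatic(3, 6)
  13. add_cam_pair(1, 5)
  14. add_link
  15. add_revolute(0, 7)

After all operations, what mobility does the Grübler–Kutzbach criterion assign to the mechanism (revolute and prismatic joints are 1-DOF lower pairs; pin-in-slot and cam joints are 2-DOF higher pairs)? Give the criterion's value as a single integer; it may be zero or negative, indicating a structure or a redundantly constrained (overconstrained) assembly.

M = 8

link 0 = ground. State L|J1|J2 = 1|0|0
+link1  2|0|0
R(1,0) f=1→J1  2|1|0
+link2  3|1|0
+link3  4|1|0
+link4  5|1|0
+link5  6|1|0
P(1,2) f=1→J1  6|2|0
P(4,1) f=1→J1  6|3|0
C(3,0) f=2→J2  6|3|1
+link6  7|3|1
C(6,5) f=2→J2  7|3|2
P(3,6) f=1→J1  7|4|2
C(1,5) f=2→J2  7|4|3
+link7  8|4|3
R(0,7) f=1→J1  8|5|3
M = 3(8−1)−2·5−3 = 21−10−3 = 8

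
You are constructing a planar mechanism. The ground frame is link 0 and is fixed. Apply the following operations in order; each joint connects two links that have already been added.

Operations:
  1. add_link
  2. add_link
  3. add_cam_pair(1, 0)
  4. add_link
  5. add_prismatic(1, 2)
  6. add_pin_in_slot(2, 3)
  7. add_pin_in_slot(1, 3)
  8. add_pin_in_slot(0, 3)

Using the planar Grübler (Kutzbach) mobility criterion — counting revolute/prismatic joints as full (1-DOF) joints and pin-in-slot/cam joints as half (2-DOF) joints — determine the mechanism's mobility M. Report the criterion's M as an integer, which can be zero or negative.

(L,J1,J2)=(1,0,0); link0 fixed
link1: (2,0,0)
link2: (3,0,0)
C 1-0 [J2]: (3,0,1)
link3: (4,0,1)
P 1-2 [J1]: (4,1,1)
PS 2-3 [J2]: (4,1,2)
PS 1-3 [J2]: (4,1,3)
PS 0-3 [J2]: (4,1,4)
Grübler: 3·3 − 2·1 − 4 = 3

M = 3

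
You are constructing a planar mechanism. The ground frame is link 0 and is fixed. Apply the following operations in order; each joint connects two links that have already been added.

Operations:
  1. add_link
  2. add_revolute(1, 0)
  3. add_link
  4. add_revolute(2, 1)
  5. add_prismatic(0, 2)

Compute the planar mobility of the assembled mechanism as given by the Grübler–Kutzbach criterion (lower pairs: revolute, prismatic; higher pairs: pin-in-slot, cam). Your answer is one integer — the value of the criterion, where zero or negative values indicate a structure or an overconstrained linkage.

M = 0

[1;0;0] (link 0 is ground)
L+ [2;0;0]
R(1,0)∈J1 [2;1;0]
L+ [3;1;0]
R(2,1)∈J1 [3;2;0]
P(0,2)∈J1 [3;3;0]
mobility = 6 − 6 − 0 = 0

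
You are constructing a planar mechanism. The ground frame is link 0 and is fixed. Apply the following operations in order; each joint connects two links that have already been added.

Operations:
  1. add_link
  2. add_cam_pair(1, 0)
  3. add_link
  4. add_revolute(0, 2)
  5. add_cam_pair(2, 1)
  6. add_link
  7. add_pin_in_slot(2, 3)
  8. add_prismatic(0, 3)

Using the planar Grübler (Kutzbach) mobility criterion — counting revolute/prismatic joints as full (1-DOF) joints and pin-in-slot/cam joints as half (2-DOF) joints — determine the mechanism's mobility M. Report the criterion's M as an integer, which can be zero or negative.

M = 2

[1;0;0] (link 0 is ground)
L+ [2;0;0]
C(1,0)∈J2 [2;0;1]
L+ [3;0;1]
R(0,2)∈J1 [3;1;1]
C(2,1)∈J2 [3;1;2]
L+ [4;1;2]
PS(2,3)∈J2 [4;1;3]
P(0,3)∈J1 [4;2;3]
mobility = 9 − 4 − 3 = 2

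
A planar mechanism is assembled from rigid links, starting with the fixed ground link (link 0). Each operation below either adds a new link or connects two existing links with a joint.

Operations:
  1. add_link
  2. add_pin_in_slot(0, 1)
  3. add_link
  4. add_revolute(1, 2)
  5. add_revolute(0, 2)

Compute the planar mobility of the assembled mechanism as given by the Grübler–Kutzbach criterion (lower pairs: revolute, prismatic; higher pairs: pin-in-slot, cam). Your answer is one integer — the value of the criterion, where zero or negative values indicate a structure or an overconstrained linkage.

M = 1

L=1 J1=0 J2=0
add link → L=2 J1=0 J2=0
PS@0,1 dof=2 J2 → L=2 J1=0 J2=1
add link → L=3 J1=0 J2=1
R@1,2 dof=1 J1 → L=3 J1=1 J2=1
R@0,2 dof=1 J1 → L=3 J1=2 J2=1
M=3(L−1)−2J1−J2=3·2−2·2−1=1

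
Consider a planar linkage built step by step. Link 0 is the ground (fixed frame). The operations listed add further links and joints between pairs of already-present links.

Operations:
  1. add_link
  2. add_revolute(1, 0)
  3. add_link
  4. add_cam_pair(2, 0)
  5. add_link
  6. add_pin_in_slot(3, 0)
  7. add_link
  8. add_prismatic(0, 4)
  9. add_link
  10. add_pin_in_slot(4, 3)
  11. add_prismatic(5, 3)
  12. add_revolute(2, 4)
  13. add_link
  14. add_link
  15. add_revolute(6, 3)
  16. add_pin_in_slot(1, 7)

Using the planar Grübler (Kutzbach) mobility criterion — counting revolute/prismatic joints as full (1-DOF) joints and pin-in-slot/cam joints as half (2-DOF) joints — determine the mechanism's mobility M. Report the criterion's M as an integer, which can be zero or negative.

link 0 = ground. State L|J1|J2 = 1|0|0
+link1  2|0|0
R(1,0) f=1→J1  2|1|0
+link2  3|1|0
C(2,0) f=2→J2  3|1|1
+link3  4|1|1
PS(3,0) f=2→J2  4|1|2
+link4  5|1|2
P(0,4) f=1→J1  5|2|2
+link5  6|2|2
PS(4,3) f=2→J2  6|2|3
P(5,3) f=1→J1  6|3|3
R(2,4) f=1→J1  6|4|3
+link6  7|4|3
+link7  8|4|3
R(6,3) f=1→J1  8|5|3
PS(1,7) f=2→J2  8|5|4
M = 3(8−1)−2·5−4 = 21−10−4 = 7

M = 7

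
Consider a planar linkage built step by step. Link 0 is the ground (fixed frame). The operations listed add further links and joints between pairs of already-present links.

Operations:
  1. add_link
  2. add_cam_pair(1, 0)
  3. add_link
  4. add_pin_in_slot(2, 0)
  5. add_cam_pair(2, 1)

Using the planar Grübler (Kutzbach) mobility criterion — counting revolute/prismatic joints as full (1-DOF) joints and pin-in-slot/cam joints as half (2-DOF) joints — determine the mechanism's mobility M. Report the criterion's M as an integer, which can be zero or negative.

M = 3

(L,J1,J2)=(1,0,0); link0 fixed
link1: (2,0,0)
C 1-0 [J2]: (2,0,1)
link2: (3,0,1)
PS 2-0 [J2]: (3,0,2)
C 2-1 [J2]: (3,0,3)
Grübler: 3·2 − 2·0 − 3 = 3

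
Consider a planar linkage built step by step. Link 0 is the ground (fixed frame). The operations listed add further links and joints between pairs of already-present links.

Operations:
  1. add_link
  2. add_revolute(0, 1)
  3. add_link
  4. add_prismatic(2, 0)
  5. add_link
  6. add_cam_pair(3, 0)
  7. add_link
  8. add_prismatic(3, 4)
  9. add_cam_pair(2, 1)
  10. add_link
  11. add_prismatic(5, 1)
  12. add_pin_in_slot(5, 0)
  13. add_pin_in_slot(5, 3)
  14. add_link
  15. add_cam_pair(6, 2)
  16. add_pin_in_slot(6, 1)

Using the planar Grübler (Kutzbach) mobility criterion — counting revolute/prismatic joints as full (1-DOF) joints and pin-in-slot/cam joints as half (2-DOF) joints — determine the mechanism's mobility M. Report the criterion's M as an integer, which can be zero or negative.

M = 4

[1;0;0] (link 0 is ground)
L+ [2;0;0]
R(0,1)∈J1 [2;1;0]
L+ [3;1;0]
P(2,0)∈J1 [3;2;0]
L+ [4;2;0]
C(3,0)∈J2 [4;2;1]
L+ [5;2;1]
P(3,4)∈J1 [5;3;1]
C(2,1)∈J2 [5;3;2]
L+ [6;3;2]
P(5,1)∈J1 [6;4;2]
PS(5,0)∈J2 [6;4;3]
PS(5,3)∈J2 [6;4;4]
L+ [7;4;4]
C(6,2)∈J2 [7;4;5]
PS(6,1)∈J2 [7;4;6]
mobility = 18 − 8 − 6 = 4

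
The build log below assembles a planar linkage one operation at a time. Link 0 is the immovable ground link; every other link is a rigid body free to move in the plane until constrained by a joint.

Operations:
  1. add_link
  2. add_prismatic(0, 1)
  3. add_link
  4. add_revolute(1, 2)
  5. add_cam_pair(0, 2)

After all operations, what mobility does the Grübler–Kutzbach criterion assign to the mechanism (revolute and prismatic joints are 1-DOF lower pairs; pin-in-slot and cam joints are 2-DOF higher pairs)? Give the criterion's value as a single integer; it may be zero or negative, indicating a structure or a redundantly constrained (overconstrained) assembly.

L=1 J1=0 J2=0
add link → L=2 J1=0 J2=0
P@0,1 dof=1 J1 → L=2 J1=1 J2=0
add link → L=3 J1=1 J2=0
R@1,2 dof=1 J1 → L=3 J1=2 J2=0
C@0,2 dof=2 J2 → L=3 J1=2 J2=1
M=3(L−1)−2J1−J2=3·2−2·2−1=1

M = 1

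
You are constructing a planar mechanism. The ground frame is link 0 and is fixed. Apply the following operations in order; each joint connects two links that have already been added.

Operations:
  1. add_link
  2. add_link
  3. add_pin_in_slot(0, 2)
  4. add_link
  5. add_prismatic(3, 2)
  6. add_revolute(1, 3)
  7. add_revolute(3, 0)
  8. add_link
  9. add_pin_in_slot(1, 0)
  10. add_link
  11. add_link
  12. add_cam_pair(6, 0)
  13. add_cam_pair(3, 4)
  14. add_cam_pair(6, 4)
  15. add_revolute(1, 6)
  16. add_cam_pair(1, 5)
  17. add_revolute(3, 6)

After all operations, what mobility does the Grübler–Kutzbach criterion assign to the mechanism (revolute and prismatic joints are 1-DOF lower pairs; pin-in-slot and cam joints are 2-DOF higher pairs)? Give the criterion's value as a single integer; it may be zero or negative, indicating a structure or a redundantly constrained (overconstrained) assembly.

M = 2

link 0 = ground. State L|J1|J2 = 1|0|0
+link1  2|0|0
+link2  3|0|0
PS(0,2) f=2→J2  3|0|1
+link3  4|0|1
P(3,2) f=1→J1  4|1|1
R(1,3) f=1→J1  4|2|1
R(3,0) f=1→J1  4|3|1
+link4  5|3|1
PS(1,0) f=2→J2  5|3|2
+link5  6|3|2
+link6  7|3|2
C(6,0) f=2→J2  7|3|3
C(3,4) f=2→J2  7|3|4
C(6,4) f=2→J2  7|3|5
R(1,6) f=1→J1  7|4|5
C(1,5) f=2→J2  7|4|6
R(3,6) f=1→J1  7|5|6
M = 3(7−1)−2·5−6 = 18−10−6 = 2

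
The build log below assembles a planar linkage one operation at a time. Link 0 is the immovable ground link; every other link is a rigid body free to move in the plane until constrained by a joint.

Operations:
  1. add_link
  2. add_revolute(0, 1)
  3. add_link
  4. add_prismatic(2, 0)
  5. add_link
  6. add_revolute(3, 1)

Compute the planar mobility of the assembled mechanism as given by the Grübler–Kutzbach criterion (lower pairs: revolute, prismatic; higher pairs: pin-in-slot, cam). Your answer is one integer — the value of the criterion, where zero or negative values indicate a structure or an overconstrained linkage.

M = 3

L=1 J1=0 J2=0
add link → L=2 J1=0 J2=0
R@0,1 dof=1 J1 → L=2 J1=1 J2=0
add link → L=3 J1=1 J2=0
P@2,0 dof=1 J1 → L=3 J1=2 J2=0
add link → L=4 J1=2 J2=0
R@3,1 dof=1 J1 → L=4 J1=3 J2=0
M=3(L−1)−2J1−J2=3·3−2·3−0=3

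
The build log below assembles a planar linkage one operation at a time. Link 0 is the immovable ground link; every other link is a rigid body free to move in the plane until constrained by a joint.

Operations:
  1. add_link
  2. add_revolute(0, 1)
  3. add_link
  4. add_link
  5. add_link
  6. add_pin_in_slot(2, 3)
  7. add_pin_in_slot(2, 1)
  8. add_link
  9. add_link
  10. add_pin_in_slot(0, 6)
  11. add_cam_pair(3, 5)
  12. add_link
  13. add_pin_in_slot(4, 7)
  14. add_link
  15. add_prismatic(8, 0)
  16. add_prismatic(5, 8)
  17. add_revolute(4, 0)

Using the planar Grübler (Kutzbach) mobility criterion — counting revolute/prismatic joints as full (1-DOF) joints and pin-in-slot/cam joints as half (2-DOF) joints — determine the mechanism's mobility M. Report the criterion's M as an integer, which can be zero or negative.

L=1 J1=0 J2=0
add link → L=2 J1=0 J2=0
R@0,1 dof=1 J1 → L=2 J1=1 J2=0
add link → L=3 J1=1 J2=0
add link → L=4 J1=1 J2=0
add link → L=5 J1=1 J2=0
PS@2,3 dof=2 J2 → L=5 J1=1 J2=1
PS@2,1 dof=2 J2 → L=5 J1=1 J2=2
add link → L=6 J1=1 J2=2
add link → L=7 J1=1 J2=2
PS@0,6 dof=2 J2 → L=7 J1=1 J2=3
C@3,5 dof=2 J2 → L=7 J1=1 J2=4
add link → L=8 J1=1 J2=4
PS@4,7 dof=2 J2 → L=8 J1=1 J2=5
add link → L=9 J1=1 J2=5
P@8,0 dof=1 J1 → L=9 J1=2 J2=5
P@5,8 dof=1 J1 → L=9 J1=3 J2=5
R@4,0 dof=1 J1 → L=9 J1=4 J2=5
M=3(L−1)−2J1−J2=3·8−2·4−5=11

M = 11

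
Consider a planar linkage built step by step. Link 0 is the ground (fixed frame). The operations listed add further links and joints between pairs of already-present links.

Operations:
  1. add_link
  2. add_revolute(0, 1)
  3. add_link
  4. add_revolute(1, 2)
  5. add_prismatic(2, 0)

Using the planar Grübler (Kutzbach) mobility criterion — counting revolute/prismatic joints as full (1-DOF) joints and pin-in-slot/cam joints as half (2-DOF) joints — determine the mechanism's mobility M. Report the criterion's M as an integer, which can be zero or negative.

M = 0

link 0 = ground. State L|J1|J2 = 1|0|0
+link1  2|0|0
R(0,1) f=1→J1  2|1|0
+link2  3|1|0
R(1,2) f=1→J1  3|2|0
P(2,0) f=1→J1  3|3|0
M = 3(3−1)−2·3−0 = 6−6−0 = 0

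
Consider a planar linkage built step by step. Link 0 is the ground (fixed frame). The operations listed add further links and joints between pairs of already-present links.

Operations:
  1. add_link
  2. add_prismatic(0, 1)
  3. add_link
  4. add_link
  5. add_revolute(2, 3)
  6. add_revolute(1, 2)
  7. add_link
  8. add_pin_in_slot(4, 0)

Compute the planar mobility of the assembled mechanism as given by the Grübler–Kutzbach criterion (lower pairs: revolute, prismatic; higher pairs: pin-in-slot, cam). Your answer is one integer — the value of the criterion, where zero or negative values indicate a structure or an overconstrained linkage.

M = 5

link 0 = ground. State L|J1|J2 = 1|0|0
+link1  2|0|0
P(0,1) f=1→J1  2|1|0
+link2  3|1|0
+link3  4|1|0
R(2,3) f=1→J1  4|2|0
R(1,2) f=1→J1  4|3|0
+link4  5|3|0
PS(4,0) f=2→J2  5|3|1
M = 3(5−1)−2·3−1 = 12−6−1 = 5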